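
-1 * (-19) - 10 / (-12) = 119 / 6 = 19.83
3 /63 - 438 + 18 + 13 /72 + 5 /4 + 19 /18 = -210403 /504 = -417.47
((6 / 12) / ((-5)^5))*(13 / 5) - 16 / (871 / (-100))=49988677 / 27218750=1.84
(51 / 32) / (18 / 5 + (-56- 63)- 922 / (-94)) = -11985 / 794048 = -0.02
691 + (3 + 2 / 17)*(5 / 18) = 211711 / 306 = 691.87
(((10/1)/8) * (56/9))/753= 70/6777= 0.01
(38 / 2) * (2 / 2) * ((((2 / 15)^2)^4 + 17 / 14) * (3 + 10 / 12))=19039716019333 / 215282812500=88.44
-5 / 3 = -1.67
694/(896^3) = 0.00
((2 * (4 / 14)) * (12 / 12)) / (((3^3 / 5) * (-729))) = -0.00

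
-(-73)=73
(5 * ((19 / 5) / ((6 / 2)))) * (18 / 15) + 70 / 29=1452 / 145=10.01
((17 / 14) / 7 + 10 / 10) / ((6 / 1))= 115 / 588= 0.20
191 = 191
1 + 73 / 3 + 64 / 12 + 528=1676 / 3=558.67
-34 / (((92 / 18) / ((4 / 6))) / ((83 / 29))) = -8466 / 667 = -12.69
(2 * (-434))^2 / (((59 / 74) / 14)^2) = 808646965504 / 3481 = 232303063.92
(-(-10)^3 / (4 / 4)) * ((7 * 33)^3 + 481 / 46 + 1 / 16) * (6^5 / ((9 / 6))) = 1469701505916000 / 23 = 63900065474608.70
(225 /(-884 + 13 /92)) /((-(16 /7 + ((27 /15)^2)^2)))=2012500 /101060089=0.02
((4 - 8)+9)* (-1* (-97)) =485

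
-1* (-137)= 137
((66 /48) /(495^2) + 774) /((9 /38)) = 3268.00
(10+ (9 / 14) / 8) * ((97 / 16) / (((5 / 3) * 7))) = 328539 / 62720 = 5.24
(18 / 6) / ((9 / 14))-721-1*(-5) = -2134 / 3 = -711.33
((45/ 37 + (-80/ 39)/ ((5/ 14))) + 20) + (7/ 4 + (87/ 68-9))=466189/ 49062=9.50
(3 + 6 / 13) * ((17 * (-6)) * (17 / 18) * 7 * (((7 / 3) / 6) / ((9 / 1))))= -70805 / 702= -100.86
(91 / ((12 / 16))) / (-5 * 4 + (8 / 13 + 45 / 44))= -208208 / 31509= -6.61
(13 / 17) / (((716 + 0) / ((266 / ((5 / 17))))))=1729 / 1790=0.97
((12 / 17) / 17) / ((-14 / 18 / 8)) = -864 / 2023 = -0.43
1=1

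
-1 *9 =-9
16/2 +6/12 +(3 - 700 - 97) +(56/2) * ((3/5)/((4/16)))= -7183/10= -718.30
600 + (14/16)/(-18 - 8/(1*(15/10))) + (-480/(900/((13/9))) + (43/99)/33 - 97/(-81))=94152769/156816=600.40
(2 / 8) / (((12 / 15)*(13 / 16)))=5 / 13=0.38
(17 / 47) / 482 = 17 / 22654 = 0.00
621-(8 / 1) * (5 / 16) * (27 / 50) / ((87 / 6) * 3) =180081 / 290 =620.97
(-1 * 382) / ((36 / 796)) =-76018 / 9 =-8446.44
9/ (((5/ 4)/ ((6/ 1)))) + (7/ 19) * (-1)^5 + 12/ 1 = 5209/ 95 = 54.83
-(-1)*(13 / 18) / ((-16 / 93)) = -403 / 96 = -4.20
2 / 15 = 0.13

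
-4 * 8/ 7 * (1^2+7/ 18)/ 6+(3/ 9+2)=241/ 189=1.28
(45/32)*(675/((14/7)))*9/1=273375/64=4271.48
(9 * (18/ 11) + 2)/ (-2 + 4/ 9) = -828/ 77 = -10.75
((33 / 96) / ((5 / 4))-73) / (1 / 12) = -8727 / 10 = -872.70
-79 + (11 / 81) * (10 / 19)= -121471 / 1539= -78.93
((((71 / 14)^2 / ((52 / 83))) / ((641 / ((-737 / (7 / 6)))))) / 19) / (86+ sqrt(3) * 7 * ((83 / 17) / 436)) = -546339773075736684 / 22065600155933198501+ 142277768186367 * sqrt(3) / 6304457187409485286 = -0.02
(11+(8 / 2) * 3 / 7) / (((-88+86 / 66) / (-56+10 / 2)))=7.48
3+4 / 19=3.21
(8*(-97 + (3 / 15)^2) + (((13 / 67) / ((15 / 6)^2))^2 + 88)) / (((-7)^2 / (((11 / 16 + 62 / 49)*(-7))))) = 369233087297 / 1924658750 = 191.84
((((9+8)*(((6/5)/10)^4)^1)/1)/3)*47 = 21573/390625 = 0.06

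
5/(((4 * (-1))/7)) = -35/4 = -8.75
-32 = -32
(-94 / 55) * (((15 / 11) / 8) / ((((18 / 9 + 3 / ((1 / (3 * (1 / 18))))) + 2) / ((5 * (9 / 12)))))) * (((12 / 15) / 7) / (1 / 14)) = -47 / 121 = -0.39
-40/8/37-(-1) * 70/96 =1055/1776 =0.59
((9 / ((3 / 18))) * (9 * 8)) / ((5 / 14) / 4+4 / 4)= 217728 / 61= 3569.31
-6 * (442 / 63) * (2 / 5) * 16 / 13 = -2176 / 105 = -20.72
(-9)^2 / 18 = 4.50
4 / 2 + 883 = 885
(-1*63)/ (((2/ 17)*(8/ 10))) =-5355/ 8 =-669.38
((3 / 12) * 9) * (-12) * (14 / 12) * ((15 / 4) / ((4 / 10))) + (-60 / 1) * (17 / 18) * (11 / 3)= -503.09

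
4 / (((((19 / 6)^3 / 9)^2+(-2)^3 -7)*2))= -7558272 / 9641159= -0.78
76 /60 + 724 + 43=11524 /15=768.27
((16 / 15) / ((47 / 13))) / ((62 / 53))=5512 / 21855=0.25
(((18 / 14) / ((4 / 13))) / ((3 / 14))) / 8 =39 / 16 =2.44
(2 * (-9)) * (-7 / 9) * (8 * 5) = 560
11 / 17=0.65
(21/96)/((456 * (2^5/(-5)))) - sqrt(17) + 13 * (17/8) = 12899293/466944 - sqrt(17) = 23.50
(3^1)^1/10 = 3/10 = 0.30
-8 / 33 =-0.24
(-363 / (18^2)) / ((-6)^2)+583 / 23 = 2263921 / 89424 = 25.32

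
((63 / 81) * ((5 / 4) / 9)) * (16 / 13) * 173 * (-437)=-10584140 / 1053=-10051.42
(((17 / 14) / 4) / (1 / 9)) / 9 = 0.30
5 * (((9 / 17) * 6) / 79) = 270 / 1343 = 0.20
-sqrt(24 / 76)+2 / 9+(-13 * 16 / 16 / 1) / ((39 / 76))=-226 / 9 - sqrt(114) / 19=-25.67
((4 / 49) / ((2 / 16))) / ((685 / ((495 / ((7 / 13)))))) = 41184 / 46991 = 0.88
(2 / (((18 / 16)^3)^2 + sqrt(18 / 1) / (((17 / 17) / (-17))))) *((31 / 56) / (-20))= 29991223296 / 1389096677282965 + 2263447764992 *sqrt(2) / 4167290031848895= 0.00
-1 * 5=-5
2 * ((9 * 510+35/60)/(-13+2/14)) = -385609/540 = -714.09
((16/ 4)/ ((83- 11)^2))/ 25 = 1/ 32400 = 0.00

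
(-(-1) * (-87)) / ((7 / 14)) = -174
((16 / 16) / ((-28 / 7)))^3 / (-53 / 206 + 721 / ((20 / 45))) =-103 / 10692176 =-0.00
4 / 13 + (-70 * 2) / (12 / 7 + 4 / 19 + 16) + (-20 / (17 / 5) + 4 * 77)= 38805501 / 131716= 294.61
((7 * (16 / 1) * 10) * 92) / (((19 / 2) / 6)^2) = 14837760 / 361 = 41101.83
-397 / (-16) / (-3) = -397 / 48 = -8.27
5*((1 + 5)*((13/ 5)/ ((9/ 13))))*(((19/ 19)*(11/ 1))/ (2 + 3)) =3718/ 15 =247.87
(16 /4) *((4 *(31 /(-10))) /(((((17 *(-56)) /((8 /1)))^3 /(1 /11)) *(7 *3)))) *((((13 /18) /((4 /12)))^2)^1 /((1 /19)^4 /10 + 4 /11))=2731006876 /1660267245100401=0.00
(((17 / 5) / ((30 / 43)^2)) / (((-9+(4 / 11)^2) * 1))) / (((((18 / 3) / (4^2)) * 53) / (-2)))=15213572 / 191932875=0.08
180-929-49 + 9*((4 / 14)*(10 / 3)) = -5526 / 7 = -789.43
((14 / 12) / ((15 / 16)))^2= 3136 / 2025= 1.55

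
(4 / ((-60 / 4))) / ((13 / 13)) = -4 / 15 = -0.27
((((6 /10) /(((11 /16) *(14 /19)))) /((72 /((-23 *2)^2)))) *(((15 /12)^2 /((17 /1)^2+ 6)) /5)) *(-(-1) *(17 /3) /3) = 170867 /2453220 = 0.07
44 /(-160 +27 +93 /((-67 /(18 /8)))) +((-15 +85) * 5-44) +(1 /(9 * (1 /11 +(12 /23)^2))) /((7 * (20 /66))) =4950543171949 /16187714130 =305.82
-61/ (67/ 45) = -2745/ 67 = -40.97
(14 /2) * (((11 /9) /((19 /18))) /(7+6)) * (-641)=-98714 /247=-399.65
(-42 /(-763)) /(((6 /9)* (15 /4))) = 12 /545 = 0.02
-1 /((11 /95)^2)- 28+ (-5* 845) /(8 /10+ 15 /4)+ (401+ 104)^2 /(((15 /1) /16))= 688599587 /2541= 270995.51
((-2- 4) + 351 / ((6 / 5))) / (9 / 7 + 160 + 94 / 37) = 148407 / 84862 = 1.75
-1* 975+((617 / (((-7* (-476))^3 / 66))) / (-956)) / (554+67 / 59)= -564675019748896820499 / 579153866409123712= -975.00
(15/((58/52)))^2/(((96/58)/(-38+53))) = 190125/116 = 1639.01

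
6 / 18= 1 / 3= 0.33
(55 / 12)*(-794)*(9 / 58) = -564.70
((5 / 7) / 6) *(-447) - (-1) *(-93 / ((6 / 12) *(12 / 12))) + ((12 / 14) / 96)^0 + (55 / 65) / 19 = -238.17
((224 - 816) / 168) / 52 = -0.07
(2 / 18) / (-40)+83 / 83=359 / 360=1.00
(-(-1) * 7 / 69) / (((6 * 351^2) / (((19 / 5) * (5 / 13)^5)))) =83125 / 18937878921702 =0.00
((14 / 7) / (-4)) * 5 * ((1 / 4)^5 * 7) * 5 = -175 / 2048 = -0.09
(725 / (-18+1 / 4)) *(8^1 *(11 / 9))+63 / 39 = -3304181 / 8307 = -397.76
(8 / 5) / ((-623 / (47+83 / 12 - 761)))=3394 / 1869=1.82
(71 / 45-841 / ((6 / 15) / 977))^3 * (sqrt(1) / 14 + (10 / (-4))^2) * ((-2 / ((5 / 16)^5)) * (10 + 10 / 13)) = 97726009588231853171624701591552 / 246796875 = 395977500072607698827729.10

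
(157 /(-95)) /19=-157 /1805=-0.09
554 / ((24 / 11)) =3047 / 12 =253.92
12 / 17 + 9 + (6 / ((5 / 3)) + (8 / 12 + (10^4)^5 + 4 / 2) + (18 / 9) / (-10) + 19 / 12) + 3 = 100000000000000000020.36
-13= -13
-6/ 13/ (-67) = 6/ 871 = 0.01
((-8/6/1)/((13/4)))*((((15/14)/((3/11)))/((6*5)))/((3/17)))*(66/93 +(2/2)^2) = -39644/76167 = -0.52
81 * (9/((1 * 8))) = 729/8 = 91.12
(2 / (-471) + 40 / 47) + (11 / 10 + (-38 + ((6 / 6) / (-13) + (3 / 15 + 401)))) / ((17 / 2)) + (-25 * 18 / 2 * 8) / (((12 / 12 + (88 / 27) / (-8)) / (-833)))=123788365016161 / 48922770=2530281.20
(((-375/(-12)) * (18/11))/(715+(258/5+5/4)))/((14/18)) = 33750/394163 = 0.09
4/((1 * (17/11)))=44/17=2.59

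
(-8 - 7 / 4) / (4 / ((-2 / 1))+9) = -39 / 28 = -1.39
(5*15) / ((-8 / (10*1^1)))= -375 / 4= -93.75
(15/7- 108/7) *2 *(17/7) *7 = -3162/7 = -451.71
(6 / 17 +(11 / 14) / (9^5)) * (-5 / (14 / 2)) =-24801515 / 98375634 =-0.25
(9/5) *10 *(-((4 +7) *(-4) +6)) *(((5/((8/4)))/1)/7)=1710/7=244.29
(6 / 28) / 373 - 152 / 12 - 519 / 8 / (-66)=-16106467 / 1378608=-11.68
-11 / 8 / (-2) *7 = 77 / 16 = 4.81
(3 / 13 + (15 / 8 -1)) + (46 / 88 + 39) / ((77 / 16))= 820829 / 88088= 9.32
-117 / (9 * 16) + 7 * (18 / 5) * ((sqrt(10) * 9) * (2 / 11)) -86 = -1389 / 16 + 2268 * sqrt(10) / 55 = 43.59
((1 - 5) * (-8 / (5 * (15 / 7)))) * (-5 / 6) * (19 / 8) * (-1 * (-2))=-532 / 45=-11.82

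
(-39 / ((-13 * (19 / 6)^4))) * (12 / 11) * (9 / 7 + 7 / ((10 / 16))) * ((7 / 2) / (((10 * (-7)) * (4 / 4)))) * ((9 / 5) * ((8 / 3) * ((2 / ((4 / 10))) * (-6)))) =38631168 / 13203575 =2.93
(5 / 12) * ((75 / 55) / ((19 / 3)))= 75 / 836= 0.09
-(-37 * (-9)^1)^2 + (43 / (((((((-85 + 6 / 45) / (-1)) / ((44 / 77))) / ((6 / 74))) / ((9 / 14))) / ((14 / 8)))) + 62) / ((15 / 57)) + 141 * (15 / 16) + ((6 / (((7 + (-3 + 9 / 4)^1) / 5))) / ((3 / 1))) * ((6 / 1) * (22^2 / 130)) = -9969713707697 / 90235600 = -110485.37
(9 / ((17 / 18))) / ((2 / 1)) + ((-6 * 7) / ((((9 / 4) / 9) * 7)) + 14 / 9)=-2705 / 153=-17.68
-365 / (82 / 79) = -28835 / 82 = -351.65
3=3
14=14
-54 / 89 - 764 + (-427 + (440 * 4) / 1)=50587 / 89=568.39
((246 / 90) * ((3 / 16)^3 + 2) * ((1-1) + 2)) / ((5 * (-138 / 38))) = -6402601 / 10598400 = -0.60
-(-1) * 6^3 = 216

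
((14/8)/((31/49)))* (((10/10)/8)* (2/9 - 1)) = -2401/8928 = -0.27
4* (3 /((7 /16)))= 192 /7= 27.43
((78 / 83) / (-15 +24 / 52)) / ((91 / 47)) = -1222 / 36603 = -0.03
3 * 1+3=6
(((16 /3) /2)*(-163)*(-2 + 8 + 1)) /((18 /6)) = -1014.22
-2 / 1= -2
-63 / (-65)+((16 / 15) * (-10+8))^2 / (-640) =14071 / 14625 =0.96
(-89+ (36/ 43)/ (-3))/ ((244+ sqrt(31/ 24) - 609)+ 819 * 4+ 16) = -269682072/ 8841482195+ 7678 * sqrt(186)/ 8841482195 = -0.03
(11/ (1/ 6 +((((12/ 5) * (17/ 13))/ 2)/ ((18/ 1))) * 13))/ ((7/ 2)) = 2.42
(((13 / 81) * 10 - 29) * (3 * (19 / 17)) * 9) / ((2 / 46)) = -969703 / 51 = -19013.78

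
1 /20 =0.05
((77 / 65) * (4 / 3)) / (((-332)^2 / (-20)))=-77 / 268671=-0.00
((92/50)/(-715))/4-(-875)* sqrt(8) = -23/35750 + 1750* sqrt(2) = 2474.87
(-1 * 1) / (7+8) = -1 / 15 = -0.07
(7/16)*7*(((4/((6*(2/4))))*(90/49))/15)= 1/2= 0.50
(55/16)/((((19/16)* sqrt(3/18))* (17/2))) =110* sqrt(6)/323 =0.83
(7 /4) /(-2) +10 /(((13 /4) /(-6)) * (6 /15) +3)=3631 /1336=2.72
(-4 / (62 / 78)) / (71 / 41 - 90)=6396 / 112189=0.06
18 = 18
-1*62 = -62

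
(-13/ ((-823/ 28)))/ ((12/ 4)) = 364/ 2469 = 0.15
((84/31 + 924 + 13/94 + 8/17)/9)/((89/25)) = 1148437675/39679938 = 28.94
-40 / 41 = -0.98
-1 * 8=-8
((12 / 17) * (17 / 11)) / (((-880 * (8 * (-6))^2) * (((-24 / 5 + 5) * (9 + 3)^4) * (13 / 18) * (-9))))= 1 / 50100830208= 0.00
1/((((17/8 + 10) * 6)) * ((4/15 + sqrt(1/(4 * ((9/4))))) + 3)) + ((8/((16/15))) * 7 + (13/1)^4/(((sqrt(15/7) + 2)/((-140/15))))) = -1503422089/5238 + 61516 * sqrt(105)/3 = -76905.02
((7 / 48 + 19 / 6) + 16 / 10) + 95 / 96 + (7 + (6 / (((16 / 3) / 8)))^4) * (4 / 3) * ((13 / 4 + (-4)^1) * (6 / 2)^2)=-28370927 / 480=-59106.10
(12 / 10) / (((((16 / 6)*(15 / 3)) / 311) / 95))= 53181 / 20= 2659.05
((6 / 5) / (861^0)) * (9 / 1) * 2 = 21.60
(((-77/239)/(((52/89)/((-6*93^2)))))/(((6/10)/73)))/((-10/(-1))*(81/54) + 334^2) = 21634132905/693302194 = 31.20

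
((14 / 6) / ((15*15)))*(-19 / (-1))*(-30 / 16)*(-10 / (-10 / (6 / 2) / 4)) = -133 / 30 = -4.43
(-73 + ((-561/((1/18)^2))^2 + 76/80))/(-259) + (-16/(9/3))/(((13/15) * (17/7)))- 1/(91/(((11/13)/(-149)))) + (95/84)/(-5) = -212143097081090741/1663079145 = -127560433.74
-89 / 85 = -1.05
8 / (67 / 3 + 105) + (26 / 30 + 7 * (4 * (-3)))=-237997 / 2865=-83.07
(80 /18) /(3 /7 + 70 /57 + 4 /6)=1.91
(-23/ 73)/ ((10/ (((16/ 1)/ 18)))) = -92/ 3285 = -0.03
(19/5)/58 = 19/290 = 0.07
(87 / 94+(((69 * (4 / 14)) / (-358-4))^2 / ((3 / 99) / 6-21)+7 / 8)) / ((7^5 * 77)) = 0.00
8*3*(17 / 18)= 68 / 3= 22.67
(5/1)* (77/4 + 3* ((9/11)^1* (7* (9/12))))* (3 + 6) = 31815/22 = 1446.14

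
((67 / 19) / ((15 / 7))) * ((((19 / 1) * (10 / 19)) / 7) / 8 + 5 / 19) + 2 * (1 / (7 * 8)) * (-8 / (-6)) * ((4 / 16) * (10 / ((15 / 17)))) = 78403 / 90972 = 0.86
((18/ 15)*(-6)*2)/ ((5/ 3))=-216/ 25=-8.64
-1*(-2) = 2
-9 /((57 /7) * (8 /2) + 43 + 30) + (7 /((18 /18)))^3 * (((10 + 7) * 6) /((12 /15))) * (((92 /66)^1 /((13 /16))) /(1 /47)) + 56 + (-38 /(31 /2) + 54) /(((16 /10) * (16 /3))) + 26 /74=27356102742168433 /7757537216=3526390.14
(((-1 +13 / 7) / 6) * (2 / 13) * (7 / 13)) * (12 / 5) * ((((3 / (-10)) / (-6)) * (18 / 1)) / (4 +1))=108 / 21125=0.01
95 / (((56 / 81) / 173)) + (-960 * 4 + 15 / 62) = 34602465 / 1736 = 19932.30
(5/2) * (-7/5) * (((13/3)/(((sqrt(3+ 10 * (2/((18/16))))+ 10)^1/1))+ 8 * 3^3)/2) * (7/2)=-3782751/2852+ 637 * sqrt(187)/5704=-1324.82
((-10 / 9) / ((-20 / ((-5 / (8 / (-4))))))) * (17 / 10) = 17 / 72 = 0.24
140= 140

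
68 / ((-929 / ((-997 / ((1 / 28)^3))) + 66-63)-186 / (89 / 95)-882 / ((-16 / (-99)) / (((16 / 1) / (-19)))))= 2516643926272 / 162847029493819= 0.02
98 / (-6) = -49 / 3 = -16.33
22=22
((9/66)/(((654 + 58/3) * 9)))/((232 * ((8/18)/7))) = 63/41240320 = 0.00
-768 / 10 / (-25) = 384 / 125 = 3.07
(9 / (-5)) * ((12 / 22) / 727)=-54 / 39985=-0.00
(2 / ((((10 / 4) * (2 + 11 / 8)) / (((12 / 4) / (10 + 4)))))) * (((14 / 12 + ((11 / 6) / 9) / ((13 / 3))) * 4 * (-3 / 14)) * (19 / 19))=-4544 / 85995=-0.05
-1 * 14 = -14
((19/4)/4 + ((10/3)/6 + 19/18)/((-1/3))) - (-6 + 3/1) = -31/48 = -0.65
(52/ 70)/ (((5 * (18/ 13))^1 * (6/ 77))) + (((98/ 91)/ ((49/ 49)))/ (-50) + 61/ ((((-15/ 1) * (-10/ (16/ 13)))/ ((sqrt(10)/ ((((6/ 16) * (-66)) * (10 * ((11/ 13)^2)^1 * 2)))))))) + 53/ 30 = 27397/ 8775 - 6344 * sqrt(10)/ 4492125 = 3.12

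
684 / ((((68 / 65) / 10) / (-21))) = -2334150 / 17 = -137302.94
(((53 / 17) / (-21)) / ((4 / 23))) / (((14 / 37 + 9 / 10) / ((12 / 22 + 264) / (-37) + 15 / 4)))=11245275 / 4953256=2.27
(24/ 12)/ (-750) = -1/ 375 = -0.00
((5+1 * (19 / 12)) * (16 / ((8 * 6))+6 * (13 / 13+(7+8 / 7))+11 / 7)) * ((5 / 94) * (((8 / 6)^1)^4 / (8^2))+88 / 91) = 7908369892 / 21825531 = 362.34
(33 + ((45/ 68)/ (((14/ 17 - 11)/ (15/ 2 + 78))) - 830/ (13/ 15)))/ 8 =-16737099/ 143936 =-116.28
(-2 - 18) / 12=-5 / 3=-1.67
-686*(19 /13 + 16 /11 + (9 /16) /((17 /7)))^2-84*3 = -5332140195543 /756449408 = -7048.91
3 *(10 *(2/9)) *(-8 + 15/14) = -970/21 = -46.19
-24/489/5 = -8/815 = -0.01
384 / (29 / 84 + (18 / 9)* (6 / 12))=32256 / 113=285.45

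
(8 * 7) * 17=952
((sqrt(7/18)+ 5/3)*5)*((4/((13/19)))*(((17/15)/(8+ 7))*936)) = 4734.46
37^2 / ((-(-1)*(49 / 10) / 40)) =547600 / 49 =11175.51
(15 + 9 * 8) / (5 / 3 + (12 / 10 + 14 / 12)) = 21.57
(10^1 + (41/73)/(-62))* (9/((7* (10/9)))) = 3662739/316820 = 11.56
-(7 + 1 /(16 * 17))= -1905 /272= -7.00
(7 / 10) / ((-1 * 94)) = -7 / 940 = -0.01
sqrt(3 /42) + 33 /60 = sqrt(14) /14 + 11 /20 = 0.82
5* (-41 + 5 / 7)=-1410 / 7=-201.43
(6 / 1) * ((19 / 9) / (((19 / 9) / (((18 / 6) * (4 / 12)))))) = 6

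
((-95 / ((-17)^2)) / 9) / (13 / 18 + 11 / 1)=-190 / 60979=-0.00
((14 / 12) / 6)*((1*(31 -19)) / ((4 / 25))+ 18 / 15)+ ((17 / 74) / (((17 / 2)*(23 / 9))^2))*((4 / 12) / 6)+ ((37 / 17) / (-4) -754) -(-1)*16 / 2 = -7304271443 / 9982230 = -731.73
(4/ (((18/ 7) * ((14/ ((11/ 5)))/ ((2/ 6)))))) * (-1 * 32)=-352/ 135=-2.61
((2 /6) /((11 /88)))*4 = 32 /3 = 10.67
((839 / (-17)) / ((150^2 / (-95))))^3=4050854882621 / 447697125000000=0.01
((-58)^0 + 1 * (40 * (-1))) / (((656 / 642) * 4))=-9.54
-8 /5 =-1.60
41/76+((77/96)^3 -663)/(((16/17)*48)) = -182353227713/12910067712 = -14.12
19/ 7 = 2.71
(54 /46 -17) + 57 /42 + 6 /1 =-2727 /322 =-8.47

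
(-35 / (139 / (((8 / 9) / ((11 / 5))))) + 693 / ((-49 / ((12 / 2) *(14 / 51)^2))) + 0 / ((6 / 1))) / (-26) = 12917464 / 51700077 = 0.25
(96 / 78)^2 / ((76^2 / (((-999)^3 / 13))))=-15952047984 / 793117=-20113.11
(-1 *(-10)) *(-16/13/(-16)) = 10/13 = 0.77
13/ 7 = 1.86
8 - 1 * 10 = -2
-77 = -77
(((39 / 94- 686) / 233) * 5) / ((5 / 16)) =-47.08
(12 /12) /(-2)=-1 /2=-0.50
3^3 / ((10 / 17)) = 459 / 10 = 45.90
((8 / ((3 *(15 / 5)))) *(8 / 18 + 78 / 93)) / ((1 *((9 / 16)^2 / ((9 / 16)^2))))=2864 / 2511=1.14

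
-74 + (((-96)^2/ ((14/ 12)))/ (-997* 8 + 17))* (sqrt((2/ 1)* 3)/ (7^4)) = -74- 18432* sqrt(6)/ 44588971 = -74.00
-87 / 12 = -29 / 4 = -7.25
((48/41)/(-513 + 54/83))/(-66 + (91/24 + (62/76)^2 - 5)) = 3835264/111687693075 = 0.00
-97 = -97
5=5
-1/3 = -0.33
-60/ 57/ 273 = -20/ 5187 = -0.00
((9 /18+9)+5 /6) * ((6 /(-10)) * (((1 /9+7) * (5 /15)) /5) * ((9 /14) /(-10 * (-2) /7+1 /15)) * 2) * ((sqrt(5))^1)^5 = -9920 * sqrt(5) /307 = -72.25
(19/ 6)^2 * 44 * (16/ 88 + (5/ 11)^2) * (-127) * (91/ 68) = -196087619/ 6732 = -29127.69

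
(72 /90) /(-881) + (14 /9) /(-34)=-31447 /673965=-0.05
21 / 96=7 / 32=0.22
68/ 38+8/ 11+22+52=15992/ 209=76.52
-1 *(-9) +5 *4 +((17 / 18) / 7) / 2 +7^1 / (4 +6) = 37507 / 1260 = 29.77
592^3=207474688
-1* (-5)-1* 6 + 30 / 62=-16 / 31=-0.52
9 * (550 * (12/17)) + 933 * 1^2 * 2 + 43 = 91853/17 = 5403.12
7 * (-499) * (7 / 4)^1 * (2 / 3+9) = -709079 / 12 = -59089.92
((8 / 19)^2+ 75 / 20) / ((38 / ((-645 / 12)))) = -1219265 / 219488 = -5.56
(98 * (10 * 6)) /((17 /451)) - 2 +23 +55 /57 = 156014.91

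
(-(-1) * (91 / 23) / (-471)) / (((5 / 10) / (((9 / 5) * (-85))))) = 9282 / 3611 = 2.57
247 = 247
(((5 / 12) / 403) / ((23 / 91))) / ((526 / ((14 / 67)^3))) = 12005 / 169196330991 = 0.00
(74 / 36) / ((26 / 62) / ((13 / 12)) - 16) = -1147 / 8712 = -0.13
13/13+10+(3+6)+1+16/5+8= 161/5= 32.20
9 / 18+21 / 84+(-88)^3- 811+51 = -2728925 / 4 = -682231.25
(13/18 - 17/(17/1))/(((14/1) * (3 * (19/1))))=-5/14364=-0.00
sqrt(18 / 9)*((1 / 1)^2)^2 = sqrt(2) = 1.41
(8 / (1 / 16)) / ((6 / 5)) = 320 / 3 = 106.67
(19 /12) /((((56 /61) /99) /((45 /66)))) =52155 /448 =116.42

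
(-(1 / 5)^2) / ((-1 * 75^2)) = 1 / 140625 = 0.00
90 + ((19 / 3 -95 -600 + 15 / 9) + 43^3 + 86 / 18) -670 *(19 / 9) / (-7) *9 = 5086201 / 63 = 80733.35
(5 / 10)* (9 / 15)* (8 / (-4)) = -3 / 5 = -0.60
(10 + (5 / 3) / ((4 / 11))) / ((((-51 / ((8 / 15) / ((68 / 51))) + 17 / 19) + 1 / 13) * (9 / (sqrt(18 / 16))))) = -8645 * sqrt(2) / 900072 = -0.01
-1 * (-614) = 614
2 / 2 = 1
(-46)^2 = 2116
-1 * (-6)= 6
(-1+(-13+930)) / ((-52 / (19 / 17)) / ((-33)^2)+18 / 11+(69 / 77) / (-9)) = 613.09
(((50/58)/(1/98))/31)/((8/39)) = 47775/3596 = 13.29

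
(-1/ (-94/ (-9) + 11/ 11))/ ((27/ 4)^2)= -16/ 8343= -0.00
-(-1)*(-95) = -95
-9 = -9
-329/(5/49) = -16121/5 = -3224.20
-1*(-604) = 604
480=480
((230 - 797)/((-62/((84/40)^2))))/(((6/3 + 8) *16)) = 250047/992000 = 0.25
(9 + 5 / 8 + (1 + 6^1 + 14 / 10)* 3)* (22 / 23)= 15323 / 460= 33.31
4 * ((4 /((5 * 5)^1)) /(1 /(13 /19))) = 208 /475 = 0.44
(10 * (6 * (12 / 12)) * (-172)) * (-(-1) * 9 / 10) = -9288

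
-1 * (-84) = 84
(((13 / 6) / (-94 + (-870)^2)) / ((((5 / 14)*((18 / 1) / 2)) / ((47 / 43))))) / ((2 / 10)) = 4277 / 878651766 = 0.00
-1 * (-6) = 6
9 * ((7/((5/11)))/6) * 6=693/5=138.60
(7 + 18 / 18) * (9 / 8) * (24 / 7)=216 / 7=30.86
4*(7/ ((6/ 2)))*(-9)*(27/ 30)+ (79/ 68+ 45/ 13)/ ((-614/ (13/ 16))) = -252536531/ 3340160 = -75.61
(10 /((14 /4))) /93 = 20 /651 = 0.03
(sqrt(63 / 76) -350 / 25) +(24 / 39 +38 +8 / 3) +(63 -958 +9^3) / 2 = -2173 / 39 +3* sqrt(133) / 38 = -54.81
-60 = -60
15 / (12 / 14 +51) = 35 / 121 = 0.29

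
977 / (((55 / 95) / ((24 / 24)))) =18563 / 11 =1687.55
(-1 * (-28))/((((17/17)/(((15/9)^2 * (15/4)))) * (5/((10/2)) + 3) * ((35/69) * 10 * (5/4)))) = 23/2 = 11.50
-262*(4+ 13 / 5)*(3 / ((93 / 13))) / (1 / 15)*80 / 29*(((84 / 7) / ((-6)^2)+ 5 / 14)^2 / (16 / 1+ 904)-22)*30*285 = 5718370716050850 / 1013173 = 5644022014.06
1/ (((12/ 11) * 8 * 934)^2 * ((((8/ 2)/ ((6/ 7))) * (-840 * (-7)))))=121/ 220607526666240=0.00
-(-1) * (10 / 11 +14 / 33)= 4 / 3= 1.33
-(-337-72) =409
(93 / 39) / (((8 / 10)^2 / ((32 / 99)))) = 1550 / 1287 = 1.20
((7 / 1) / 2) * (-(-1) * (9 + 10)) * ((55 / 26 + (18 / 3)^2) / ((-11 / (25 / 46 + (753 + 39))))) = -4805141971 / 26312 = -182621.69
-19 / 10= -1.90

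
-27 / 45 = -3 / 5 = -0.60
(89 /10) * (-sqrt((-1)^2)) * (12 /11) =-534 /55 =-9.71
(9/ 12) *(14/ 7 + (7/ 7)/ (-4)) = 21/ 16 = 1.31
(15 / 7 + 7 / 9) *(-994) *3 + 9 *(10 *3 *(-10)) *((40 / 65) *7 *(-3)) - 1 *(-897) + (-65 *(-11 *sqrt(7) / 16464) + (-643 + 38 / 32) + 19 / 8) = 26440.65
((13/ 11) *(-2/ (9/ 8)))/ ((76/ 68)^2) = -60112/ 35739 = -1.68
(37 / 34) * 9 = 333 / 34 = 9.79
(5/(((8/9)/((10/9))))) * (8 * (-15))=-750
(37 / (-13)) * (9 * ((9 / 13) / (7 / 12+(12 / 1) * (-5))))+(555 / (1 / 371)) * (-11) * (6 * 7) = -11462651834706 / 120497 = -95128109.70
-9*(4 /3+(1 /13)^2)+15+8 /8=667 /169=3.95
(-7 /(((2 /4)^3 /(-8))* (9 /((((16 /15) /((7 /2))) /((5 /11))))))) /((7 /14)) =45056 /675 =66.75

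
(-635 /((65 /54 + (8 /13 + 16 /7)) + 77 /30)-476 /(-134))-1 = -508650336 /5491253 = -92.63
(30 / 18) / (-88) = -5 / 264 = -0.02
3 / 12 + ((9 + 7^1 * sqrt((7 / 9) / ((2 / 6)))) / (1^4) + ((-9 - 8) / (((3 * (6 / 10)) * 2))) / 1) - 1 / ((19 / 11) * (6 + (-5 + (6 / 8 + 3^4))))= 1023523 / 226404 + 7 * sqrt(21) / 3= 15.21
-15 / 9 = -5 / 3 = -1.67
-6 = -6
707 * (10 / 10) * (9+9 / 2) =19089 / 2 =9544.50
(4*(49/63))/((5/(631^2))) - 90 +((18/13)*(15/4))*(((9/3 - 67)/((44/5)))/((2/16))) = 1591713494/6435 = 247352.52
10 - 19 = -9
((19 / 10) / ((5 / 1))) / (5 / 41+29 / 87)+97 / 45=75353 / 25200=2.99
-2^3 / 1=-8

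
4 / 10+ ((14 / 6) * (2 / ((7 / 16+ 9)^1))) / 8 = 1046 / 2265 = 0.46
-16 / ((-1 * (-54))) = -8 / 27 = -0.30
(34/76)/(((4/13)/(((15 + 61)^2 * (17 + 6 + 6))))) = 243542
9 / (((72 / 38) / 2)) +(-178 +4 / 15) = -5047 / 30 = -168.23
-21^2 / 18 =-49 / 2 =-24.50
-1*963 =-963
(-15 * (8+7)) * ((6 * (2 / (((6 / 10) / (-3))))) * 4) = 54000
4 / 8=1 / 2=0.50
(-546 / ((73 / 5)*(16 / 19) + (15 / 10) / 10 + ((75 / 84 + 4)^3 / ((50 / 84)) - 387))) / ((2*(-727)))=-0.00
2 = 2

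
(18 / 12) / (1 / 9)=27 / 2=13.50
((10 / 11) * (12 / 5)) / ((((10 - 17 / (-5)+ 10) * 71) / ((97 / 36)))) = 970 / 274131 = 0.00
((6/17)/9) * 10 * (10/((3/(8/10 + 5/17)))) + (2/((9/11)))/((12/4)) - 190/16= -601141/62424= -9.63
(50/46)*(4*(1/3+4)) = 1300/69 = 18.84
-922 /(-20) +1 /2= 233 /5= 46.60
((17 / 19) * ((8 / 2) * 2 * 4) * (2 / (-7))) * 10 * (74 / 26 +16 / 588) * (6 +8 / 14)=-144638720 / 93639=-1544.64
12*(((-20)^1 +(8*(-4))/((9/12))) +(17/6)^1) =-718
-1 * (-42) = 42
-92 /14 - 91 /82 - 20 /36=-42551 /5166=-8.24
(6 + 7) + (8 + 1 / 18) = 379 / 18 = 21.06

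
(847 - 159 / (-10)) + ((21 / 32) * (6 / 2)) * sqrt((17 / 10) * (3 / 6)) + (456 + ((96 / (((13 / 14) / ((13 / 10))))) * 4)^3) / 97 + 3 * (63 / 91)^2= 63 * sqrt(85) / 320 + 6568104477811 / 4098250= 1602662.58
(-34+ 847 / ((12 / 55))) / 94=46177 / 1128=40.94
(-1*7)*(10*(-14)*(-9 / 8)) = -2205 / 2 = -1102.50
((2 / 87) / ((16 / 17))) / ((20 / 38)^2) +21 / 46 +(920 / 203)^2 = 47960322371 / 2274736800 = 21.08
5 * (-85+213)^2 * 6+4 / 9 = 491520.44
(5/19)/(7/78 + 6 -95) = -78/26353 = -0.00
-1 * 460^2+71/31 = -6559529/31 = -211597.71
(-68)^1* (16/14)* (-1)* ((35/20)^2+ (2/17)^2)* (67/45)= 381230/1071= 355.96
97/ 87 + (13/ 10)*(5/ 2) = 1519/ 348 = 4.36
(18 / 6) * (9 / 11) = 27 / 11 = 2.45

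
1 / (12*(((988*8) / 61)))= 61 / 94848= 0.00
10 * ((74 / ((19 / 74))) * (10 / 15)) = 109520 / 57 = 1921.40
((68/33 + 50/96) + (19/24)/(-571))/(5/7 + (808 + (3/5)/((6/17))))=9074975/2850518792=0.00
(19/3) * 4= 76/3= 25.33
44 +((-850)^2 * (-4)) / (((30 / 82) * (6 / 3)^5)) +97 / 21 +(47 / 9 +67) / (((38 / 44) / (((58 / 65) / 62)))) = -18316337591 / 74214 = -246804.34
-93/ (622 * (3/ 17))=-527/ 622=-0.85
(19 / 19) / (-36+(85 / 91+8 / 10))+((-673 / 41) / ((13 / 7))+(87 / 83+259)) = 173246692324 / 689730249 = 251.18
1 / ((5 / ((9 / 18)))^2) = 1 / 100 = 0.01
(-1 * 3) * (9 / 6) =-4.50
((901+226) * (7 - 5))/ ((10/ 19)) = 21413/ 5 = 4282.60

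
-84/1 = -84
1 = 1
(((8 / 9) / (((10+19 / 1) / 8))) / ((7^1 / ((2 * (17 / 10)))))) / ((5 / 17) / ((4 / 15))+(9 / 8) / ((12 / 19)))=591872 / 14332815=0.04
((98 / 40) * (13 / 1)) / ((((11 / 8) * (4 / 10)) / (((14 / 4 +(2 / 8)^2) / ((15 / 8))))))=12103 / 110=110.03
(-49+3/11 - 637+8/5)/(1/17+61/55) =-585.77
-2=-2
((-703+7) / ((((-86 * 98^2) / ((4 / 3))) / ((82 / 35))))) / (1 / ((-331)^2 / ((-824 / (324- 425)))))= 13157070929 / 372191015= 35.35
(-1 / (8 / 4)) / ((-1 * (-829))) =-1 / 1658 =-0.00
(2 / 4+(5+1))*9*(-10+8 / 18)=-559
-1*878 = -878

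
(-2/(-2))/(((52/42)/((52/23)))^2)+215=115499/529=218.33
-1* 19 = -19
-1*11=-11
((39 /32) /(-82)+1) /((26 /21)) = 54285 /68224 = 0.80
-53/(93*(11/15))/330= -53/22506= -0.00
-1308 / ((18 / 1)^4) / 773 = -109 / 6762204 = -0.00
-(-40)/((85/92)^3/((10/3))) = 12459008/73695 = 169.06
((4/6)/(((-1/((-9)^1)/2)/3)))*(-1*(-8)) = 288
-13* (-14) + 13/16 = 2925/16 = 182.81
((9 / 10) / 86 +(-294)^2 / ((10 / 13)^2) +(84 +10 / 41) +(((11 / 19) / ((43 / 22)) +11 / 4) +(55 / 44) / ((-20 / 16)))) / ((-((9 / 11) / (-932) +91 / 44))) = -627425824139807 / 8874192725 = -70702.30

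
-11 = -11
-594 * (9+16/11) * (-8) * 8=397440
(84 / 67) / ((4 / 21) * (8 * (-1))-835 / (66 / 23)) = -38808 / 9054313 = -0.00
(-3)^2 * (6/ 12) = 9/ 2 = 4.50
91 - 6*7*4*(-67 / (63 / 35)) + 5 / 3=6346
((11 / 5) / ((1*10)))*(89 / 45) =979 / 2250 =0.44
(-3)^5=-243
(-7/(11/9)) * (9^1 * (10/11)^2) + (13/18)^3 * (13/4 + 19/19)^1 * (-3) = -490610719/10349856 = -47.40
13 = 13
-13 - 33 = -46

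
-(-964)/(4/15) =3615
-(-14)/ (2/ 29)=203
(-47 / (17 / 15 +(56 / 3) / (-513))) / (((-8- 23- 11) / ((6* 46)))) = 723330 / 2569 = 281.56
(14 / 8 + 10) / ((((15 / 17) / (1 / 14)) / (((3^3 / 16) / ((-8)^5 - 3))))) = -7191 / 146814080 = -0.00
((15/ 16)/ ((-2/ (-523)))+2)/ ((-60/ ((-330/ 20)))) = 86999/ 1280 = 67.97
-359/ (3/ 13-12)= 4667/ 153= 30.50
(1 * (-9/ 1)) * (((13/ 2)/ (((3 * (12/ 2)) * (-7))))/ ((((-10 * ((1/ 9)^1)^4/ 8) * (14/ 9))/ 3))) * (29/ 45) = -7420491/ 2450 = -3028.77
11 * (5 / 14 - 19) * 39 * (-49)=783783 / 2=391891.50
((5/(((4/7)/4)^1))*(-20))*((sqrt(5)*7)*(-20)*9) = 882000*sqrt(5) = 1972211.96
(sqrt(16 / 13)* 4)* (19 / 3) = 304* sqrt(13) / 39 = 28.10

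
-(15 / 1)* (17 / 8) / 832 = -255 / 6656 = -0.04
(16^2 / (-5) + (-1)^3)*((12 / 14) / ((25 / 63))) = -14094 / 125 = -112.75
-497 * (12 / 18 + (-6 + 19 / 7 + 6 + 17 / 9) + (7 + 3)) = -68302 / 9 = -7589.11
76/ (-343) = -76/ 343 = -0.22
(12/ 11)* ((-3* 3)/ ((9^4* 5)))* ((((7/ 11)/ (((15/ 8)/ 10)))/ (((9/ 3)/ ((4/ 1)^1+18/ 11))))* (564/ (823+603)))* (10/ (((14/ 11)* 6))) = -6016/ 6086421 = -0.00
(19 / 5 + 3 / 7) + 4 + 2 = 10.23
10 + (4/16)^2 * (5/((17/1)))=2725/272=10.02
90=90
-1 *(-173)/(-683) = -173/683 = -0.25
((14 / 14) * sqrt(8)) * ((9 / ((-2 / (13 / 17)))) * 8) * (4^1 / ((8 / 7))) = -3276 * sqrt(2) / 17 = -272.53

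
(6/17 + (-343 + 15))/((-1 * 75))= 1114/255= 4.37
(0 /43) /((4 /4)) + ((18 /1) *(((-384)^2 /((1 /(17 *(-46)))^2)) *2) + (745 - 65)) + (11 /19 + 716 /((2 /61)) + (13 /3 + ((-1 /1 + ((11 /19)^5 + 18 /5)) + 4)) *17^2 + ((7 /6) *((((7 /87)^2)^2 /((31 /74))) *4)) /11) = 2355424089335470295341803067544 /725588938402763985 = 3246223811681.11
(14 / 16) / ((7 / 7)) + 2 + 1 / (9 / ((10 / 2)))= 247 / 72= 3.43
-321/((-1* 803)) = 321/803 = 0.40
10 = 10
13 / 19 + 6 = 127 / 19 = 6.68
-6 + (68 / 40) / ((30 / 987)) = 4993 / 100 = 49.93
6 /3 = 2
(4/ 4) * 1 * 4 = 4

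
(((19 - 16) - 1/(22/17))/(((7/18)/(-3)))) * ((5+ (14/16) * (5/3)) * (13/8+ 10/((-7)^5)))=-304683345/1690304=-180.25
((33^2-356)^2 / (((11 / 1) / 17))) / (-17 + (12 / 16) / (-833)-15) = -30434198116 / 1172897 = -25947.89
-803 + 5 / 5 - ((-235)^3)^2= -168425239516427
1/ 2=0.50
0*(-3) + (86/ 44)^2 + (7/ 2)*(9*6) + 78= 131077/ 484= 270.82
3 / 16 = 0.19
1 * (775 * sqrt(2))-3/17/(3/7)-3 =-58/17+775 * sqrt(2) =1092.60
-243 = -243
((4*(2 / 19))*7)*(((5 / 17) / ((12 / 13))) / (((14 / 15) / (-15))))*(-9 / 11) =12.35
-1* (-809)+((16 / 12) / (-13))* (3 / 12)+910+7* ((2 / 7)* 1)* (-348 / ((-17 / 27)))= 1872568 / 663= 2824.39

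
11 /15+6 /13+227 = 228.19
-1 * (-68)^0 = -1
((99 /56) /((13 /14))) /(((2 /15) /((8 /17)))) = 1485 /221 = 6.72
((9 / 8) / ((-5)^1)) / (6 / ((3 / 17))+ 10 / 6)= -27 / 4280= -0.01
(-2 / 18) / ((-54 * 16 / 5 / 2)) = 0.00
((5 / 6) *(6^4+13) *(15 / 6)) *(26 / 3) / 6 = 425425 / 108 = 3939.12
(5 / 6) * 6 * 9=45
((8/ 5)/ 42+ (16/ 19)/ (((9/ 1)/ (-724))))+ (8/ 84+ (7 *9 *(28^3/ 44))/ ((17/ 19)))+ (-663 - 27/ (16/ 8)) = 10995278711/ 319770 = 34384.96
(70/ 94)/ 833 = 5/ 5593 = 0.00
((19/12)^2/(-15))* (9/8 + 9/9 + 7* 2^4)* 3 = -329593/5760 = -57.22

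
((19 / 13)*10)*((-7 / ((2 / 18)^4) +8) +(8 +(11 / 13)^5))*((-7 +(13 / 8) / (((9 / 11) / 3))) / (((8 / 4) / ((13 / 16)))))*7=738005911125 / 371293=1987664.49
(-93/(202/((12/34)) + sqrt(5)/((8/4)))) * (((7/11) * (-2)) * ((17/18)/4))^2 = -753747547/51367306716 + 438991 * sqrt(5)/34244871144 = -0.01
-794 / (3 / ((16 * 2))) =-25408 / 3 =-8469.33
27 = 27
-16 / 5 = -3.20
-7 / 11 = -0.64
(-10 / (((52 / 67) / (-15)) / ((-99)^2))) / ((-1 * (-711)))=5472225 / 2054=2664.18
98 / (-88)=-49 / 44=-1.11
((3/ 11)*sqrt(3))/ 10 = 3*sqrt(3)/ 110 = 0.05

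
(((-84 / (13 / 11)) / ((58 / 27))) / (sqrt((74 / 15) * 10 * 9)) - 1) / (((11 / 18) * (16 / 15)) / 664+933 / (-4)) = 44820 / 10454221+93180780 * sqrt(111) / 145825928729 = 0.01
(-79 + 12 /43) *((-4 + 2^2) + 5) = -16925 /43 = -393.60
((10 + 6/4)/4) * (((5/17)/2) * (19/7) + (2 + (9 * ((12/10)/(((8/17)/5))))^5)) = 55761984985444459/974848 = 57200696914.23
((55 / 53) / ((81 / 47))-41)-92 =-132.40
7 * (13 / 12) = 91 / 12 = 7.58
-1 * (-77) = 77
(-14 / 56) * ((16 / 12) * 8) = -8 / 3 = -2.67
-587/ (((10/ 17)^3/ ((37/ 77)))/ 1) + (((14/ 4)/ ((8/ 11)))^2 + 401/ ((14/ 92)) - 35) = 3049244321/ 2464000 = 1237.52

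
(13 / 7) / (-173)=-13 / 1211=-0.01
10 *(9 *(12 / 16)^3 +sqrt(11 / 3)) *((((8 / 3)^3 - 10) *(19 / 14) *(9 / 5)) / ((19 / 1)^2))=242 *sqrt(33) / 1197 +9801 / 4256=3.46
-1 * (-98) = 98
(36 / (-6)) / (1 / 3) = -18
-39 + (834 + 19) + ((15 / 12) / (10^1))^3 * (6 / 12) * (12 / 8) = 1667075 / 2048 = 814.00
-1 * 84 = -84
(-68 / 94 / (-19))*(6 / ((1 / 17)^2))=58956 / 893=66.02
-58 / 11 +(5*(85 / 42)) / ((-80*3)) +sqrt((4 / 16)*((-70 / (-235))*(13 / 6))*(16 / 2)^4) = 20.39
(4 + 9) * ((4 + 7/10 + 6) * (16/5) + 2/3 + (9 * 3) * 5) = 165659/75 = 2208.79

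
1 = 1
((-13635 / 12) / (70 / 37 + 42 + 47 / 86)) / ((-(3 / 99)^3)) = 259863861015 / 282806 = 918876.76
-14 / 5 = -2.80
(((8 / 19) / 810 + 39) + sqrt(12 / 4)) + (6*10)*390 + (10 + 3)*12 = sqrt(3) + 181563529 / 7695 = 23596.73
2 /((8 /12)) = 3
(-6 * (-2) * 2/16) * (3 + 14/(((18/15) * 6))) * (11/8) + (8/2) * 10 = 4819/96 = 50.20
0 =0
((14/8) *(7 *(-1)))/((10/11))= -539/40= -13.48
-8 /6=-4 /3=-1.33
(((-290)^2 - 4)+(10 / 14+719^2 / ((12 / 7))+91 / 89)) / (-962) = -400.89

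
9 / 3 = 3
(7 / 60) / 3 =7 / 180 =0.04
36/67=0.54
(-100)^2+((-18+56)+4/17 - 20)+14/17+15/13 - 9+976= 2428174/221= 10987.21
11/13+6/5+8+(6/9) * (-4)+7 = 2804/195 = 14.38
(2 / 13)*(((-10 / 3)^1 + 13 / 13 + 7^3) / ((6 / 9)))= 1022 / 13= 78.62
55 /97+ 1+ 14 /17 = 3942 /1649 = 2.39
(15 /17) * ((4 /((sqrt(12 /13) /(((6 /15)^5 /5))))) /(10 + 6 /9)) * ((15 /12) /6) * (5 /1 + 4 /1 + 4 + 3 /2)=29 * sqrt(39) /85000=0.00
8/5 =1.60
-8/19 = -0.42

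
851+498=1349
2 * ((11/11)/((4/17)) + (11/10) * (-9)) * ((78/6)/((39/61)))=-6893/30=-229.77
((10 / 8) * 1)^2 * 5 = 125 / 16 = 7.81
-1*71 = -71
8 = 8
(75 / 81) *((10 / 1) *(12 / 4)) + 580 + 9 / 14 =76661 / 126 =608.42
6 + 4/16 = 25/4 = 6.25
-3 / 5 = -0.60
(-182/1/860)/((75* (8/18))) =-273/43000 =-0.01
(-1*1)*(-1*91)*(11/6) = 1001/6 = 166.83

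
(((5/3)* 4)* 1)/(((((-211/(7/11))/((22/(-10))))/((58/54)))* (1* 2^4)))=203/68364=0.00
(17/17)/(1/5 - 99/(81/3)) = -15/52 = -0.29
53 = 53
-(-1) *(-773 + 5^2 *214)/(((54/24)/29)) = 530932/9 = 58992.44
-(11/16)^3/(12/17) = -22627/49152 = -0.46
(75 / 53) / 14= 75 / 742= 0.10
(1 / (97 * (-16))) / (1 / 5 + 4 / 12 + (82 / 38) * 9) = -285 / 8826224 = -0.00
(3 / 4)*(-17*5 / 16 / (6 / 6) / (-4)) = 255 / 256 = 1.00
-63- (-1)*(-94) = -157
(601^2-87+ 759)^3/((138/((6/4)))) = 515087149457017.58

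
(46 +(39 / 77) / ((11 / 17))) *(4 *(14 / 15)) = 63400 / 363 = 174.66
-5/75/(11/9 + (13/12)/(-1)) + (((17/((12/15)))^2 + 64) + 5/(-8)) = 205783/400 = 514.46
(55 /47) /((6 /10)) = 275 /141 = 1.95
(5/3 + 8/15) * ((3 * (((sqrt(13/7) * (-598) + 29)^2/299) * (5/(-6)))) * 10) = -113623.08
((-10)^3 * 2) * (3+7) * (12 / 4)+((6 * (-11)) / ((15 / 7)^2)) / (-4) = -8999461 / 150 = -59996.41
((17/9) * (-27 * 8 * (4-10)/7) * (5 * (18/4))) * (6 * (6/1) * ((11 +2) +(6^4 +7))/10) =37278144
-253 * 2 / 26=-19.46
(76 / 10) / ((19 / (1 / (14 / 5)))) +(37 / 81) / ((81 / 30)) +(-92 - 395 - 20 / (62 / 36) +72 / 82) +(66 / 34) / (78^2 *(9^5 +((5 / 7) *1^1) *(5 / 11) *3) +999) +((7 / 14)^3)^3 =-28770743325607058787127 / 57839840437389857280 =-497.42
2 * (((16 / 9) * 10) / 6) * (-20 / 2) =-1600 / 27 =-59.26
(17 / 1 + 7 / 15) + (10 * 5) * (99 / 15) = 5212 / 15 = 347.47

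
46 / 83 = 0.55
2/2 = 1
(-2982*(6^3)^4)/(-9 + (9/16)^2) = 184637580115968/247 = 747520567271.13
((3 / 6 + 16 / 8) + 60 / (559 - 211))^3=3723875 / 195112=19.09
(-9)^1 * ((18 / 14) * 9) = -729 / 7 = -104.14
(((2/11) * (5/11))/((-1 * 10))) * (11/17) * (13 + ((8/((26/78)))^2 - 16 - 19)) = -554/187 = -2.96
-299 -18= -317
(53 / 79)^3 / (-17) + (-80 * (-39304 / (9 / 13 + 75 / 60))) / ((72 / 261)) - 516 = 4967411035098675 / 846547963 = 5867843.59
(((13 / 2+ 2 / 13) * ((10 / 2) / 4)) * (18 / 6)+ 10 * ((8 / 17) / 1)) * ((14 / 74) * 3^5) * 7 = 624343545 / 65416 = 9544.20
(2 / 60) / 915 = 1 / 27450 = 0.00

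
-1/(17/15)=-15/17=-0.88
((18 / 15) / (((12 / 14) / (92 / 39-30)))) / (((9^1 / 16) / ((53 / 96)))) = -199969 / 5265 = -37.98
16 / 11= 1.45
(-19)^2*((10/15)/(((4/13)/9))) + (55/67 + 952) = 1070971/134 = 7992.32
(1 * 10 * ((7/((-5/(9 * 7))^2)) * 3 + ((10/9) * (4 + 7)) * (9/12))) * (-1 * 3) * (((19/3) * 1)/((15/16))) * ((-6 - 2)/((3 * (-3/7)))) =-4215806.55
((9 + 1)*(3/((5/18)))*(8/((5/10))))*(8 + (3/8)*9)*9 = 176904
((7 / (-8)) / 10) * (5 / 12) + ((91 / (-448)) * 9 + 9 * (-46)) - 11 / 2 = -40451 / 96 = -421.36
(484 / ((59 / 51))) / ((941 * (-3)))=-8228 / 55519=-0.15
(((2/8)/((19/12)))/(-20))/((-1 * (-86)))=-3/32680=-0.00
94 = 94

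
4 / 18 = 2 / 9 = 0.22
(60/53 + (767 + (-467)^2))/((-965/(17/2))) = -98595138/51145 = -1927.76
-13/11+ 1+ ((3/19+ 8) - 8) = -5/209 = -0.02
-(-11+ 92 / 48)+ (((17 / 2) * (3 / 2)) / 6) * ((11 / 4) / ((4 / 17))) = 13025 / 384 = 33.92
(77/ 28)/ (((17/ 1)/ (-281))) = -3091/ 68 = -45.46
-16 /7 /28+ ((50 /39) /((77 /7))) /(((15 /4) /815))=1592252 /63063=25.25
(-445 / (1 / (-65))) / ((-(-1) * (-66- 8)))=-28925 / 74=-390.88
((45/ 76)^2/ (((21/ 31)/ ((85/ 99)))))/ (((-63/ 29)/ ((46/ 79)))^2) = 29307062875/ 918061859484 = 0.03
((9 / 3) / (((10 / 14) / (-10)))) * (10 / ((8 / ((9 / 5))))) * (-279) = 52731 / 2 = 26365.50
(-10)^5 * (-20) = 2000000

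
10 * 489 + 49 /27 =4891.81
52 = 52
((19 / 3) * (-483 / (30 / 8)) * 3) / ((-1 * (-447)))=-12236 / 2235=-5.47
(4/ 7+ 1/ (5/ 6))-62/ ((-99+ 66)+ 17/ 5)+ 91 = 245703/ 2590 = 94.87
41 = 41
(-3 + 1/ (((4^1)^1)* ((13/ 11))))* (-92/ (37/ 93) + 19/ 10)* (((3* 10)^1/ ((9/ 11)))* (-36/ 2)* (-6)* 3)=3654366705/ 481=7597435.98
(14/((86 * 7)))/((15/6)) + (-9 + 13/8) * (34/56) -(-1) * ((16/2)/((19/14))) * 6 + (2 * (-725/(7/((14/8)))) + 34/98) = -2121768321/6405280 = -331.25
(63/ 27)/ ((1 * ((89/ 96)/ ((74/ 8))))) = 2072/ 89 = 23.28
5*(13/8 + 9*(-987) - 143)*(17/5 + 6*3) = -965608.12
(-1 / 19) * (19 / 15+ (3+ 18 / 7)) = -718 / 1995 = -0.36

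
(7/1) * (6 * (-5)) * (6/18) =-70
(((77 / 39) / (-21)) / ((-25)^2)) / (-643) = 0.00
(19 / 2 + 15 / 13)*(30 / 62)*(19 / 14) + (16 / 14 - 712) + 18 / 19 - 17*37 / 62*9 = -170277599 / 214396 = -794.22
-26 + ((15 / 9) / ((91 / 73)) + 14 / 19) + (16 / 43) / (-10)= -26724071 / 1115205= -23.96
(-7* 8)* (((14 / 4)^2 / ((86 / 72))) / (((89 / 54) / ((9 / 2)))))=-6001128 / 3827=-1568.10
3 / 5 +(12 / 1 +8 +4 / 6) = 319 / 15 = 21.27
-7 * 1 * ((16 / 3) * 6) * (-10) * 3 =6720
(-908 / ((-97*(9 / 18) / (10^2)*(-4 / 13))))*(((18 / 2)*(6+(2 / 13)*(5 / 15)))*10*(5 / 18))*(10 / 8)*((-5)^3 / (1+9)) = 4185312500 / 291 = 14382517.18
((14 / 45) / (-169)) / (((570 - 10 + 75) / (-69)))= 322 / 1609725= 0.00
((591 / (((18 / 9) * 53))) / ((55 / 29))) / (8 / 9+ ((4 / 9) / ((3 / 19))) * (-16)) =-462753 / 6949360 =-0.07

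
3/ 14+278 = 3895/ 14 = 278.21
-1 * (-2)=2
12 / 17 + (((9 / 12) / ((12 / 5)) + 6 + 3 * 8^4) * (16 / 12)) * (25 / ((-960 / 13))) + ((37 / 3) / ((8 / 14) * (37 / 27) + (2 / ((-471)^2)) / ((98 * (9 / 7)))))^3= -245760215771128379659195679 / 149687046706711423027968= -1641.83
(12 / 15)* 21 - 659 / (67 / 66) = -632.36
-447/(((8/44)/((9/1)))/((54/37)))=-1194831/37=-32292.73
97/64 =1.52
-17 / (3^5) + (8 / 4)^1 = 469 / 243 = 1.93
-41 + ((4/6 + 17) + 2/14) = -487/21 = -23.19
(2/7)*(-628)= -179.43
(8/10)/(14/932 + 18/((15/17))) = 1864/47567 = 0.04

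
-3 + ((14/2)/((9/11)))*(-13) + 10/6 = -1013/9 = -112.56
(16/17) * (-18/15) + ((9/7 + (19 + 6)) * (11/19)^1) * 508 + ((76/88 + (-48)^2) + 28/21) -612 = 7031405617/746130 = 9423.83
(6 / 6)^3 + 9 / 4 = 3.25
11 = 11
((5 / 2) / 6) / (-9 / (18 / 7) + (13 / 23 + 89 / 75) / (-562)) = -807875 / 6792194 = -0.12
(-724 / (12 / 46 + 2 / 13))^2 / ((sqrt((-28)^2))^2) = 3887.41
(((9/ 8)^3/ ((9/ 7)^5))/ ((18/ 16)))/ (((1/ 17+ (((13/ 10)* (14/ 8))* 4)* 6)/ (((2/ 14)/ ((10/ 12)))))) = 0.00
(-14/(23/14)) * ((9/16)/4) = -441/368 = -1.20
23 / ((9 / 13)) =299 / 9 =33.22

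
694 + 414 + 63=1171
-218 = -218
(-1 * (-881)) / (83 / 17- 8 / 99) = 1482723 / 8081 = 183.48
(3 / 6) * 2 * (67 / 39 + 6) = 301 / 39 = 7.72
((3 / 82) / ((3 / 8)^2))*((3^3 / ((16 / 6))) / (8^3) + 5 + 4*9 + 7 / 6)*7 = 3628709 / 47232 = 76.83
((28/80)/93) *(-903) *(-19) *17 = 680561/620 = 1097.68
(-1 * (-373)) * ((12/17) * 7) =31332/17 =1843.06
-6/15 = -2/5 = -0.40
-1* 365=-365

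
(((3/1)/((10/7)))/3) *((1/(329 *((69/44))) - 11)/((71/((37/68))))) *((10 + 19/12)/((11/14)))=-817114697/939432240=-0.87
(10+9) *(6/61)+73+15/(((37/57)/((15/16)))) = 3485989/36112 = 96.53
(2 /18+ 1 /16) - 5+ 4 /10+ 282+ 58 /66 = 278.45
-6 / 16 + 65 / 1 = 517 / 8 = 64.62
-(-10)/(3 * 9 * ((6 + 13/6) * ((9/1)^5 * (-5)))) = -4/26040609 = -0.00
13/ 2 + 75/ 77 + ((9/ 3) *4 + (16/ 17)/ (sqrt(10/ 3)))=8 *sqrt(30)/ 85 + 2999/ 154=19.99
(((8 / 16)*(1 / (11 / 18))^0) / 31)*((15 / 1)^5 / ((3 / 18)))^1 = 2278125 / 31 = 73487.90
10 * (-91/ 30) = -91/ 3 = -30.33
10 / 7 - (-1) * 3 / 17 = 191 / 119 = 1.61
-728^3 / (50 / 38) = -7330738688 / 25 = -293229547.52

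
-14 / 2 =-7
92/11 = 8.36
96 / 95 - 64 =-5984 / 95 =-62.99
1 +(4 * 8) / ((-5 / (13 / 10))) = -183 / 25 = -7.32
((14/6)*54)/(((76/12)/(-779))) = -15498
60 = 60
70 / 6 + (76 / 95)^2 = 923 / 75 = 12.31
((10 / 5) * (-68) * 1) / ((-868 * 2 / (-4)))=-68 / 217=-0.31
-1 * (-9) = 9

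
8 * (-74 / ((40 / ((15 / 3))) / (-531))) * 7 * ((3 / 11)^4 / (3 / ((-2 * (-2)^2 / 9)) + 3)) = -59412528 / 14641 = -4057.96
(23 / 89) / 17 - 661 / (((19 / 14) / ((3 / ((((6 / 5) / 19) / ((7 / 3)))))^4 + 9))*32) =-1369068047502388507 / 596097792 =-2296717192.84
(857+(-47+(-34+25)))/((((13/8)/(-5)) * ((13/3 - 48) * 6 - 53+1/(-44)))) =1409760/180193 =7.82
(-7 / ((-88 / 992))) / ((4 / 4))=868 / 11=78.91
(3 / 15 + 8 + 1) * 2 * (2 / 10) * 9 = 33.12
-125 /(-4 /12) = 375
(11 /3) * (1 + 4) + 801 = 2458 /3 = 819.33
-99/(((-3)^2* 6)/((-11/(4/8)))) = 121/3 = 40.33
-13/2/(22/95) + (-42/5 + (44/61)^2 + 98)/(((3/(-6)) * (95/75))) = -529958897/3110756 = -170.36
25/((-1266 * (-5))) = 5/1266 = 0.00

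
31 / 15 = 2.07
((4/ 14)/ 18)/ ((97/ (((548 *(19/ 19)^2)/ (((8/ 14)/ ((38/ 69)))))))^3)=2.56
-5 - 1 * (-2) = -3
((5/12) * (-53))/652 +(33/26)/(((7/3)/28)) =1545707/101712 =15.20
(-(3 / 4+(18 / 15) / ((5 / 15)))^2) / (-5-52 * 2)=7569 / 43600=0.17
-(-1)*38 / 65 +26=1728 / 65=26.58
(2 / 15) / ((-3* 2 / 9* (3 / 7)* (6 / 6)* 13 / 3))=-0.11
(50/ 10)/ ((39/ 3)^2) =5/ 169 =0.03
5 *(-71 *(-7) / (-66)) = -2485 / 66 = -37.65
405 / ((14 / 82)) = 16605 / 7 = 2372.14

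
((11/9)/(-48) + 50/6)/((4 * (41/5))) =17945/70848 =0.25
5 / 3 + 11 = 12.67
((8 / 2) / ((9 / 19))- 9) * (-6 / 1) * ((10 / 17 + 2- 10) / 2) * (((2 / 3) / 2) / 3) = -70 / 51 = -1.37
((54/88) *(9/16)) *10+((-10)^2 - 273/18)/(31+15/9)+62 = 1173703/17248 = 68.05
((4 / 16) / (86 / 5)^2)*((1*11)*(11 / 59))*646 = 977075 / 872728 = 1.12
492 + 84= 576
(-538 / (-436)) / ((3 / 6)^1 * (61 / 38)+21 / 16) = 40888 / 70087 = 0.58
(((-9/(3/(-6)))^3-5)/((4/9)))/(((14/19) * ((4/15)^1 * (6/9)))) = 44838765/448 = 100086.53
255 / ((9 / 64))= 5440 / 3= 1813.33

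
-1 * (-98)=98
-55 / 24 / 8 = -55 / 192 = -0.29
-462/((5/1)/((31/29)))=-14322/145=-98.77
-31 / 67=-0.46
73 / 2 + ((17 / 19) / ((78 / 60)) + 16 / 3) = 63017 / 1482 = 42.52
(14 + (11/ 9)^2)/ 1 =1255/ 81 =15.49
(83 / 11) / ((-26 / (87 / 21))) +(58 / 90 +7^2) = 4364153 / 90090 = 48.44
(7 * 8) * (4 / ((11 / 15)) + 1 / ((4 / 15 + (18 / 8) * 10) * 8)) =2297190 / 7513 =305.76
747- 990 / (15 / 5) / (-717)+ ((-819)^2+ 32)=160498170 / 239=671540.46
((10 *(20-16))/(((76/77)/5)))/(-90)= -385/171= -2.25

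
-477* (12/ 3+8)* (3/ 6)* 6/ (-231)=5724/ 77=74.34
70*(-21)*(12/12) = -1470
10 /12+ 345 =345.83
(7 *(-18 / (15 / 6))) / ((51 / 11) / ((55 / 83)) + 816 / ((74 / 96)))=-376068 / 7951087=-0.05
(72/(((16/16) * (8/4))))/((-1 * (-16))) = 9/4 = 2.25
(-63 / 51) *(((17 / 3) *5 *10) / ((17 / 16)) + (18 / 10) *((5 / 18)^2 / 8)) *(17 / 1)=-537635 / 96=-5600.36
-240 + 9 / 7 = -1671 / 7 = -238.71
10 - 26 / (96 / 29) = 103 / 48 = 2.15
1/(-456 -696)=-1/1152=-0.00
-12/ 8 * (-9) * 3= 81/ 2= 40.50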